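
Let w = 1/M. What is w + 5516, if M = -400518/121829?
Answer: 2209135459/400518 ≈ 5515.7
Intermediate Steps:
M = -400518/121829 (M = -400518*1/121829 = -400518/121829 ≈ -3.2875)
w = -121829/400518 (w = 1/(-400518/121829) = -121829/400518 ≈ -0.30418)
w + 5516 = -121829/400518 + 5516 = 2209135459/400518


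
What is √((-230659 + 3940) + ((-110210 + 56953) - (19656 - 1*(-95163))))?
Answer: I*√394795 ≈ 628.33*I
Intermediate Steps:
√((-230659 + 3940) + ((-110210 + 56953) - (19656 - 1*(-95163)))) = √(-226719 + (-53257 - (19656 + 95163))) = √(-226719 + (-53257 - 1*114819)) = √(-226719 + (-53257 - 114819)) = √(-226719 - 168076) = √(-394795) = I*√394795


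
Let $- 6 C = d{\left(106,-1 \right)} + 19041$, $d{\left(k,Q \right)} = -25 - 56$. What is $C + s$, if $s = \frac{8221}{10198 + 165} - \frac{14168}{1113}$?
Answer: $- \frac{5226453293}{1647717} \approx -3171.9$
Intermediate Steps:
$d{\left(k,Q \right)} = -81$ ($d{\left(k,Q \right)} = -25 - 56 = -81$)
$s = - \frac{19667573}{1647717}$ ($s = \frac{8221}{10363} - \frac{2024}{159} = - \frac{19667573}{1647717} \approx -11.936$)
$C = -3160$ ($C = - \frac{-81 + 19041}{6} = \left(- \frac{1}{6}\right) 18960 = -3160$)
$C + s = -3160 - \frac{19667573}{1647717} = - \frac{5226453293}{1647717}$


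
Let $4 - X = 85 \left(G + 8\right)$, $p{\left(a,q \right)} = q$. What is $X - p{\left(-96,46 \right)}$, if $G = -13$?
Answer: $383$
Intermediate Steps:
$X = 429$ ($X = 4 - 85 \left(-13 + 8\right) = 4 - 85 \left(-5\right) = 4 - -425 = 4 + 425 = 429$)
$X - p{\left(-96,46 \right)} = 429 - 46 = 383$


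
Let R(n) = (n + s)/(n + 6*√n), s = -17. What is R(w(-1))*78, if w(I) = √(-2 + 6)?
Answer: 585/17 - 1755*√2/17 ≈ -111.58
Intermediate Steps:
w(I) = 2 (w(I) = √4 = 2)
R(n) = (-17 + n)/(n + 6*√n) (R(n) = (n - 17)/(n + 6*√n) = (-17 + n)/(n + 6*√n))
R(w(-1))*78 = ((-17 + 2)/(2 + 6*√2))*78 = (-15/(2 + 6*√2))*78 = -15/(2 + 6*√2)*78 = -1170/(2 + 6*√2)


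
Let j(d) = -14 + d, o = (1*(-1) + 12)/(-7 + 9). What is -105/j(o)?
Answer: 210/17 ≈ 12.353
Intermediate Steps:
o = 11/2 (o = (-1 + 12)/2 = 11*(½) = 11/2 ≈ 5.5000)
-105/j(o) = -105/(-14 + 11/2) = -105/(-17/2) = -105*(-2/17) = 210/17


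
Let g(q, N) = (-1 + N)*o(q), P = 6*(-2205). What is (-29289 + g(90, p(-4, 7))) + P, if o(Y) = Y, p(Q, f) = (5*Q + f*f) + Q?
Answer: -40359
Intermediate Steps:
p(Q, f) = f**2 + 6*Q (p(Q, f) = (5*Q + f**2) + Q = (f**2 + 5*Q) + Q = f**2 + 6*Q)
P = -13230
g(q, N) = q*(-1 + N) (g(q, N) = (-1 + N)*q = q*(-1 + N))
(-29289 + g(90, p(-4, 7))) + P = (-29289 + 90*(-1 + (7**2 + 6*(-4)))) - 13230 = (-29289 + 90*(-1 + (49 - 24))) - 13230 = (-29289 + 90*(-1 + 25)) - 13230 = (-29289 + 90*24) - 13230 = (-29289 + 2160) - 13230 = -27129 - 13230 = -40359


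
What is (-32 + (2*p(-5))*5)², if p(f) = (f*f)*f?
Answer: 1643524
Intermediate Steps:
p(f) = f³ (p(f) = f²*f = f³)
(-32 + (2*p(-5))*5)² = (-32 + (2*(-5)³)*5)² = (-32 + (2*(-125))*5)² = (-32 - 250*5)² = (-32 - 1250)² = (-1282)² = 1643524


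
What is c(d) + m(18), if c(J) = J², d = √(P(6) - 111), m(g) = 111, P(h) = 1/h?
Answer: ⅙ ≈ 0.16667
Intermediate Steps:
d = I*√3990/6 (d = √(1/6 - 111) = √(⅙ - 111) = √(-665/6) = I*√3990/6 ≈ 10.528*I)
c(d) + m(18) = (I*√3990/6)² + 111 = -665/6 + 111 = ⅙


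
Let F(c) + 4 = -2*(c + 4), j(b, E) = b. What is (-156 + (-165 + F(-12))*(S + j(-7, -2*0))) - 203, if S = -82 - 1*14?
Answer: 15400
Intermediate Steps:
F(c) = -12 - 2*c (F(c) = -4 - 2*(c + 4) = -4 - 2*(4 + c) = -4 + (-8 - 2*c) = -12 - 2*c)
S = -96 (S = -82 - 14 = -96)
(-156 + (-165 + F(-12))*(S + j(-7, -2*0))) - 203 = (-156 + (-165 + (-12 - 2*(-12)))*(-96 - 7)) - 203 = (-156 + (-165 + (-12 + 24))*(-103)) - 203 = (-156 + (-165 + 12)*(-103)) - 203 = (-156 - 153*(-103)) - 203 = (-156 + 15759) - 203 = 15603 - 203 = 15400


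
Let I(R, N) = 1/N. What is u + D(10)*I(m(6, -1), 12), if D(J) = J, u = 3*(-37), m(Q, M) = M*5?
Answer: -661/6 ≈ -110.17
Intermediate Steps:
m(Q, M) = 5*M
u = -111
u + D(10)*I(m(6, -1), 12) = -111 + 10/12 = -111 + 10*(1/12) = -111 + ⅚ = -661/6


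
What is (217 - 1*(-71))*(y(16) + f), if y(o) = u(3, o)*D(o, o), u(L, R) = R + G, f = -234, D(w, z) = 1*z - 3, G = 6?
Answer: 14976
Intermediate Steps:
D(w, z) = -3 + z (D(w, z) = z - 3 = -3 + z)
u(L, R) = 6 + R (u(L, R) = R + 6 = 6 + R)
y(o) = (-3 + o)*(6 + o) (y(o) = (6 + o)*(-3 + o) = (-3 + o)*(6 + o))
(217 - 1*(-71))*(y(16) + f) = (217 - 1*(-71))*((-3 + 16)*(6 + 16) - 234) = (217 + 71)*(13*22 - 234) = 288*(286 - 234) = 288*52 = 14976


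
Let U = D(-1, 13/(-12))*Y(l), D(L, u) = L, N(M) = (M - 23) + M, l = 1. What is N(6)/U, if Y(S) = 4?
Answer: 11/4 ≈ 2.7500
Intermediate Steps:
N(M) = -23 + 2*M (N(M) = (-23 + M) + M = -23 + 2*M)
U = -4 (U = -1*4 = -4)
N(6)/U = (-23 + 2*6)/(-4) = (-23 + 12)*(-¼) = -11*(-¼) = 11/4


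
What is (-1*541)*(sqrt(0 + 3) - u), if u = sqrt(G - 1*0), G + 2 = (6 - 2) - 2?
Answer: -541*sqrt(3) ≈ -937.04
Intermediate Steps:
G = 0 (G = -2 + ((6 - 2) - 2) = -2 + (4 - 2) = -2 + 2 = 0)
u = 0 (u = sqrt(0 - 1*0) = sqrt(0 + 0) = sqrt(0) = 0)
(-1*541)*(sqrt(0 + 3) - u) = (-1*541)*(sqrt(0 + 3) - 1*0) = -541*(sqrt(3) + 0) = -541*sqrt(3)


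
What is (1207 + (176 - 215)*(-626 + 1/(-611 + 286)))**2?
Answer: 410276118784/625 ≈ 6.5644e+8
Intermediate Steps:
(1207 + (176 - 215)*(-626 + 1/(-611 + 286)))**2 = (1207 - 39*(-626 + 1/(-325)))**2 = (1207 - 39*(-626 - 1/325))**2 = (1207 - 39*(-203451/325))**2 = (1207 + 610353/25)**2 = (640528/25)**2 = 410276118784/625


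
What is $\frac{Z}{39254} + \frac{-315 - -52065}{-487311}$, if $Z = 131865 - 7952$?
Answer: $\frac{19450924481}{6376301998} \approx 3.0505$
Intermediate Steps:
$Z = 123913$ ($Z = 131865 - 7952 = 123913$)
$\frac{Z}{39254} + \frac{-315 - -52065}{-487311} = \frac{123913}{39254} + \frac{-315 - -52065}{-487311} = 123913 \cdot \frac{1}{39254} + \left(-315 + 52065\right) \left(- \frac{1}{487311}\right) = \frac{123913}{39254} + 51750 \left(- \frac{1}{487311}\right) = \frac{123913}{39254} - \frac{17250}{162437} = \frac{19450924481}{6376301998}$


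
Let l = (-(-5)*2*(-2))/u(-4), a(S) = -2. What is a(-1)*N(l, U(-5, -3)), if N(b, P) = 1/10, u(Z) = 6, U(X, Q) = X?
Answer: -⅕ ≈ -0.20000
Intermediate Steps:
l = -10/3 (l = (-(-5)*2*(-2))/6 = (-1*(-10)*(-2))*(⅙) = (10*(-2))*(⅙) = -20*⅙ = -10/3 ≈ -3.3333)
N(b, P) = ⅒
a(-1)*N(l, U(-5, -3)) = -2*⅒ = -⅕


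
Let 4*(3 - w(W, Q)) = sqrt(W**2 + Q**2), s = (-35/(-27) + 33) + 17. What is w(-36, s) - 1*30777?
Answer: -30774 - sqrt(2863009)/108 ≈ -30790.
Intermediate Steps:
s = 1385/27 (s = (-35*(-1/27) + 33) + 17 = (35/27 + 33) + 17 = 926/27 + 17 = 1385/27 ≈ 51.296)
w(W, Q) = 3 - sqrt(Q**2 + W**2)/4 (w(W, Q) = 3 - sqrt(W**2 + Q**2)/4 = 3 - sqrt(Q**2 + W**2)/4)
w(-36, s) - 1*30777 = (3 - sqrt((1385/27)**2 + (-36)**2)/4) - 1*30777 = (3 - sqrt(1918225/729 + 1296)/4) - 30777 = (3 - sqrt(2863009)/108) - 30777 = -30774 - sqrt(2863009)/108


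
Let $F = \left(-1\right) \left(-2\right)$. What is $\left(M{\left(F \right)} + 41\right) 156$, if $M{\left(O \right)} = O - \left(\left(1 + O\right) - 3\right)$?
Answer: $6708$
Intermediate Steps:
$F = 2$
$M{\left(O \right)} = 2$ ($M{\left(O \right)} = O - \left(-2 + O\right) = 2$)
$\left(M{\left(F \right)} + 41\right) 156 = \left(2 + 41\right) 156 = 43 \cdot 156 = 6708$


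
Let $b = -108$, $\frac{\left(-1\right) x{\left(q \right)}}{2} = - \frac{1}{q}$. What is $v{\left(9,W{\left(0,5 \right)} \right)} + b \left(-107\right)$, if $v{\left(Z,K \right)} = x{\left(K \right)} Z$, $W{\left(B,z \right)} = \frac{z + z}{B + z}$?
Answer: $11565$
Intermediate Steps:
$x{\left(q \right)} = \frac{2}{q}$ ($x{\left(q \right)} = - 2 \left(- \frac{1}{q}\right) = \frac{2}{q}$)
$W{\left(B,z \right)} = \frac{2 z}{B + z}$
$v{\left(Z,K \right)} = \frac{2 Z}{K}$ ($v{\left(Z,K \right)} = \frac{2}{K} Z = \frac{2 Z}{K}$)
$v{\left(9,W{\left(0,5 \right)} \right)} + b \left(-107\right) = 2 \cdot 9 \frac{1}{2 \cdot 5 \frac{1}{0 + 5}} - -11556 = 2 \cdot 9 \frac{1}{2 \cdot 5 \cdot \frac{1}{5}} + 11556 = 2 \cdot 9 \cdot \frac{1}{2} + 11556 = 9 + 11556 = 11565$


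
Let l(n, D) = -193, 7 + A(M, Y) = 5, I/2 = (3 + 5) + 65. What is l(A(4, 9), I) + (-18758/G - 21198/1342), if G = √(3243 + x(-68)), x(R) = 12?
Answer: -140102/671 - 18758*√3255/3255 ≈ -537.58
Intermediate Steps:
I = 146 (I = 2*((3 + 5) + 65) = 2*(8 + 65) = 2*73 = 146)
A(M, Y) = -2 (A(M, Y) = -7 + 5 = -2)
G = √3255 (G = √(3243 + 12) = √3255 ≈ 57.053)
l(A(4, 9), I) + (-18758/G - 21198/1342) = -193 + (-18758*√3255/3255 - 21198/1342) = -193 + (-18758*√3255/3255 - 21198*1/1342) = -193 + (-18758*√3255/3255 - 10599/671) = -193 + (-10599/671 - 18758*√3255/3255) = -140102/671 - 18758*√3255/3255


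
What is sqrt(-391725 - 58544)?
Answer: I*sqrt(450269) ≈ 671.02*I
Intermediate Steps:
sqrt(-391725 - 58544) = sqrt(-450269) = I*sqrt(450269)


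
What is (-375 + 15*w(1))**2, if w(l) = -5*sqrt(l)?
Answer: 202500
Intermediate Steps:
(-375 + 15*w(1))**2 = (-375 + 15*(-5*sqrt(1)))**2 = (-375 + 15*(-5*1))**2 = (-375 + 15*(-5))**2 = (-375 - 75)**2 = (-450)**2 = 202500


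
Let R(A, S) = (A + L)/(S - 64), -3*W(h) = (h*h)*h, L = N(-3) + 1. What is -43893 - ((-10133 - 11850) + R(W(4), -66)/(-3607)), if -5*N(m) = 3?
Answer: -77053635593/3516825 ≈ -21910.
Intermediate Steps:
N(m) = -3/5 (N(m) = -1/5*3 = -3/5)
L = 2/5 (L = -3/5 + 1 = 2/5 ≈ 0.40000)
W(h) = -h**3/3 (W(h) = -h*h*h/3 = -h**2*h/3 = -h**3/3)
R(A, S) = (2/5 + A)/(-64 + S) (R(A, S) = (A + 2/5)/(S - 64) = (2/5 + A)/(-64 + S))
-43893 - ((-10133 - 11850) + R(W(4), -66)/(-3607)) = -43893 - ((-10133 - 11850) + ((2/5 - 1/3*4**3)/(-64 - 66))/(-3607)) = -43893 - (-21983 + ((2/5 - 1/3*64)/(-130))*(-1/3607)) = -43893 - (-21983 - (2/5 - 64/3)/130*(-1/3607)) = -43893 - (-21983 - 1/130*(-314/15)*(-1/3607)) = -43893 - (-21983 + (157/975)*(-1/3607)) = -43893 - (-21983 - 157/3516825) = -43893 - 1*(-77310364132/3516825) = -43893 + 77310364132/3516825 = -77053635593/3516825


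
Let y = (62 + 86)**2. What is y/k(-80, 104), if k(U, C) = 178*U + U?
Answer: -1369/895 ≈ -1.5296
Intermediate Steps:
k(U, C) = 179*U
y = 21904 (y = 148**2 = 21904)
y/k(-80, 104) = 21904/((179*(-80))) = 21904/(-14320) = 21904*(-1/14320) = -1369/895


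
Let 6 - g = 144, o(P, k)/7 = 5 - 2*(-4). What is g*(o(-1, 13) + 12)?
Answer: -14214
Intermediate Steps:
o(P, k) = 91 (o(P, k) = 7*(5 - 2*(-4)) = 7*(5 - 1*(-8)) = 7*(5 + 8) = 7*13 = 91)
g = -138 (g = 6 - 1*144 = 6 - 144 = -138)
g*(o(-1, 13) + 12) = -138*(91 + 12) = -138*103 = -14214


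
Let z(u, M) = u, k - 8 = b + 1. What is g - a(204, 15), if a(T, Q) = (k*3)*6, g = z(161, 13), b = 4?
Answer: -73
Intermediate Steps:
k = 13 (k = 8 + (4 + 1) = 8 + 5 = 13)
g = 161
a(T, Q) = 234 (a(T, Q) = (13*3)*6 = 39*6 = 234)
g - a(204, 15) = 161 - 1*234 = 161 - 234 = -73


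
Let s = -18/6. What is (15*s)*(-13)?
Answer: 585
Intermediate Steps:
s = -3 (s = -18*1/6 = -3)
(15*s)*(-13) = (15*(-3))*(-13) = -45*(-13) = 585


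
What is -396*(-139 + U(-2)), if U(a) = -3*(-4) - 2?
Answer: 51084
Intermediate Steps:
U(a) = 10 (U(a) = 12 - 2 = 10)
-396*(-139 + U(-2)) = -396*(-139 + 10) = -396*(-129) = 51084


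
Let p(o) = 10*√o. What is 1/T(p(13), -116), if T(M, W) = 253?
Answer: 1/253 ≈ 0.0039526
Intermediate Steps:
1/T(p(13), -116) = 1/253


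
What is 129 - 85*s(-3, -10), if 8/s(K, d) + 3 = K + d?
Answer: 343/2 ≈ 171.50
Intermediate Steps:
s(K, d) = 8/(-3 + K + d) (s(K, d) = 8/(-3 + (K + d)) = 8/(-3 + K + d))
129 - 85*s(-3, -10) = 129 - 680/(-3 - 3 - 10) = 129 - 680/(-16) = 129 - 680*(-1)/16 = 129 - 85*(-½) = 129 + 85/2 = 343/2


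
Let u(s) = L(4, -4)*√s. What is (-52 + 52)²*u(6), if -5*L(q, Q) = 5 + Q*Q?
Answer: 0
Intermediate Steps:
L(q, Q) = -1 - Q²/5 (L(q, Q) = -(5 + Q*Q)/5 = -(5 + Q²)/5 = -1 - Q²/5)
u(s) = -21*√s/5 (u(s) = (-1 - ⅕*(-4)²)*√s = (-1 - ⅕*16)*√s = (-1 - 16/5)*√s = -21*√s/5)
(-52 + 52)²*u(6) = (-52 + 52)²*(-21*√6/5) = 0²*(-21*√6/5) = 0*(-21*√6/5) = 0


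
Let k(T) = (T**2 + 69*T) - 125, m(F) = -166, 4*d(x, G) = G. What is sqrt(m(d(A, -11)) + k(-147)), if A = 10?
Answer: 5*sqrt(447) ≈ 105.71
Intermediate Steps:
d(x, G) = G/4
k(T) = -125 + T**2 + 69*T
sqrt(m(d(A, -11)) + k(-147)) = sqrt(-166 + (-125 + (-147)**2 + 69*(-147))) = sqrt(-166 + (-125 + 21609 - 10143)) = sqrt(-166 + 11341) = sqrt(11175) = 5*sqrt(447)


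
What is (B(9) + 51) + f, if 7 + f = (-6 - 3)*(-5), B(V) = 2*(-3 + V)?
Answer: 101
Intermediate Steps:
B(V) = -6 + 2*V
f = 38 (f = -7 + (-6 - 3)*(-5) = -7 - 9*(-5) = -7 + 45 = 38)
(B(9) + 51) + f = ((-6 + 2*9) + 51) + 38 = ((-6 + 18) + 51) + 38 = (12 + 51) + 38 = 63 + 38 = 101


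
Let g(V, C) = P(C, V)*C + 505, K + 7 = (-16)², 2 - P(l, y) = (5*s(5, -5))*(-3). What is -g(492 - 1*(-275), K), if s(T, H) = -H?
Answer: -19678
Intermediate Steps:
P(l, y) = 77 (P(l, y) = 2 - 5*(-1*(-5))*(-3) = 2 - 5*5*(-3) = 2 - 25*(-3) = 2 - 1*(-75) = 2 + 75 = 77)
K = 249 (K = -7 + (-16)² = -7 + 256 = 249)
g(V, C) = 505 + 77*C (g(V, C) = 77*C + 505 = 505 + 77*C)
-g(492 - 1*(-275), K) = -(505 + 77*249) = -(505 + 19173) = -1*19678 = -19678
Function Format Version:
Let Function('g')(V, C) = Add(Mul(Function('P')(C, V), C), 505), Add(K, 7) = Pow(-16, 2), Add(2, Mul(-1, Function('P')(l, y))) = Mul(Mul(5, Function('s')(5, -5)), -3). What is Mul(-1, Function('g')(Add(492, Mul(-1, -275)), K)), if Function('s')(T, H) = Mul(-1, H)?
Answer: -19678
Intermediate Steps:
Function('P')(l, y) = 77 (Function('P')(l, y) = Add(2, Mul(-1, Mul(Mul(5, Mul(-1, -5)), -3))) = Add(2, Mul(-1, Mul(Mul(5, 5), -3))) = Add(2, Mul(-1, Mul(25, -3))) = Add(2, Mul(-1, -75)) = Add(2, 75) = 77)
K = 249 (K = Add(-7, Pow(-16, 2)) = Add(-7, 256) = 249)
Function('g')(V, C) = Add(505, Mul(77, C)) (Function('g')(V, C) = Add(Mul(77, C), 505) = Add(505, Mul(77, C)))
Mul(-1, Function('g')(Add(492, Mul(-1, -275)), K)) = Mul(-1, Add(505, Mul(77, 249))) = Mul(-1, Add(505, 19173)) = Mul(-1, 19678) = -19678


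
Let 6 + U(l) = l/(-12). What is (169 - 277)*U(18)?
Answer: 810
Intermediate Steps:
U(l) = -6 - l/12 (U(l) = -6 + l/(-12) = -6 + l*(-1/12) = -6 - l/12)
(169 - 277)*U(18) = (169 - 277)*(-6 - 1/12*18) = -108*(-6 - 3/2) = -108*(-15/2) = 810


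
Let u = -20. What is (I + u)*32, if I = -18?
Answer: -1216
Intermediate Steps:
(I + u)*32 = (-18 - 20)*32 = -38*32 = -1216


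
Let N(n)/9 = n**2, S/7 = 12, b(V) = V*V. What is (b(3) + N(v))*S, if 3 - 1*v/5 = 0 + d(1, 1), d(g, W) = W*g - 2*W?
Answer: 303156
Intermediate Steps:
b(V) = V**2
S = 84 (S = 7*12 = 84)
d(g, W) = -2*W + W*g
v = 20 (v = 15 - 5*(0 + 1*(-2 + 1)) = 15 - 5*(0 + 1*(-1)) = 15 - 5*(0 - 1) = 15 - 5*(-1) = 15 + 5 = 20)
N(n) = 9*n**2
(b(3) + N(v))*S = (3**2 + 9*20**2)*84 = (9 + 9*400)*84 = (9 + 3600)*84 = 3609*84 = 303156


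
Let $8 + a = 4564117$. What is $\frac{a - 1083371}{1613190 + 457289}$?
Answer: $\frac{3480738}{2070479} \approx 1.6811$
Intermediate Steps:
$a = 4564109$ ($a = -8 + 4564117 = 4564109$)
$\frac{a - 1083371}{1613190 + 457289} = \frac{4564109 - 1083371}{1613190 + 457289} = \frac{3480738}{2070479}$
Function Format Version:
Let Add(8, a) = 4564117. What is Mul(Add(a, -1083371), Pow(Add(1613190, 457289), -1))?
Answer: Rational(3480738, 2070479) ≈ 1.6811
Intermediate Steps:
a = 4564109 (a = Add(-8, 4564117) = 4564109)
Mul(Add(a, -1083371), Pow(Add(1613190, 457289), -1)) = Mul(Add(4564109, -1083371), Pow(Add(1613190, 457289), -1)) = Mul(3480738, Pow(2070479, -1)) = Mul(3480738, Rational(1, 2070479)) = Rational(3480738, 2070479)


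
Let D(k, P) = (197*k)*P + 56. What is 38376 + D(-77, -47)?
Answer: 751375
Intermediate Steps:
D(k, P) = 56 + 197*P*k (D(k, P) = 197*P*k + 56 = 56 + 197*P*k)
38376 + D(-77, -47) = 38376 + (56 + 197*(-47)*(-77)) = 38376 + (56 + 712943) = 38376 + 712999 = 751375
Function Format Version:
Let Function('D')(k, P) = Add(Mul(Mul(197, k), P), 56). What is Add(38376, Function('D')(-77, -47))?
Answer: 751375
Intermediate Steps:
Function('D')(k, P) = Add(56, Mul(197, P, k)) (Function('D')(k, P) = Add(Mul(197, P, k), 56) = Add(56, Mul(197, P, k)))
Add(38376, Function('D')(-77, -47)) = Add(38376, Add(56, Mul(197, -47, -77))) = Add(38376, Add(56, 712943)) = Add(38376, 712999) = 751375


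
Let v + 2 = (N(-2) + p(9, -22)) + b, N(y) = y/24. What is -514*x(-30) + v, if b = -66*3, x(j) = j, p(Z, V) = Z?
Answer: 182747/12 ≈ 15229.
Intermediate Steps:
N(y) = y/24 (N(y) = y*(1/24) = y/24)
b = -198
v = -2293/12 (v = -2 + (((1/24)*(-2) + 9) - 198) = -2 + ((-1/12 + 9) - 198) = -2 + (107/12 - 198) = -2 - 2269/12 = -2293/12 ≈ -191.08)
-514*x(-30) + v = -514*(-30) - 2293/12 = 15420 - 2293/12 = 182747/12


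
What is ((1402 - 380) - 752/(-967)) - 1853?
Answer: -802825/967 ≈ -830.22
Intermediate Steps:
((1402 - 380) - 752/(-967)) - 1853 = (1022 - 752*(-1/967)) - 1853 = (1022 + 752/967) - 1853 = 989026/967 - 1853 = -802825/967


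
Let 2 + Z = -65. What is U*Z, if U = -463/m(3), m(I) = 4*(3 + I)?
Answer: 31021/24 ≈ 1292.5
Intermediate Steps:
Z = -67 (Z = -2 - 65 = -67)
m(I) = 12 + 4*I
U = -463/24 (U = -463/(12 + 4*3) = -463/(12 + 12) = -463/24 ≈ -19.292)
U*Z = -463/24*(-67) = 31021/24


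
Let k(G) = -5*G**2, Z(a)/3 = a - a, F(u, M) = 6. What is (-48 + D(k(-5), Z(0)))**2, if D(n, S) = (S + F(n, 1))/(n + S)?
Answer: 36072036/15625 ≈ 2308.6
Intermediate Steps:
Z(a) = 0 (Z(a) = 3*(a - a) = 3*0 = 0)
D(n, S) = (6 + S)/(S + n) (D(n, S) = (S + 6)/(n + S) = (6 + S)/(S + n))
(-48 + D(k(-5), Z(0)))**2 = (-48 + (6 + 0)/(0 - 5*(-5)**2))**2 = (-48 + 6/(0 - 5*25))**2 = (-48 + 6/(0 - 125))**2 = (-48 + 6/(-125))**2 = (-48 - 1/125*6)**2 = (-48 - 6/125)**2 = (-6006/125)**2 = 36072036/15625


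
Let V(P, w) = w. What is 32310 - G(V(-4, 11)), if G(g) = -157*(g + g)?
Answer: 35764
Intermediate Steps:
G(g) = -314*g
32310 - G(V(-4, 11)) = 32310 - (-314)*11 = 32310 - 1*(-3454) = 32310 + 3454 = 35764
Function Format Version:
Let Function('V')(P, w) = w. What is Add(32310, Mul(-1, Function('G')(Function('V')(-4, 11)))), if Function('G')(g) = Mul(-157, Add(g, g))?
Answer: 35764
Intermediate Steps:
Function('G')(g) = Mul(-314, g) (Function('G')(g) = Mul(-157, Mul(2, g)) = Mul(-314, g))
Add(32310, Mul(-1, Function('G')(Function('V')(-4, 11)))) = Add(32310, Mul(-1, Mul(-314, 11))) = Add(32310, Mul(-1, -3454)) = Add(32310, 3454) = 35764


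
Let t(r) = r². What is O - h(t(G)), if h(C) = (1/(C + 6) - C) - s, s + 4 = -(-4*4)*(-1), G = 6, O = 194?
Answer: 8819/42 ≈ 209.98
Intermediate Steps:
s = -20 (s = -4 - (-4*4)*(-1) = -4 - (-16)*(-1) = -4 - 1*16 = -4 - 16 = -20)
h(C) = 20 + 1/(6 + C) - C (h(C) = (1/(C + 6) - C) - 1*(-20) = (1/(6 + C) - C) + 20 = 20 + 1/(6 + C) - C)
O - h(t(G)) = 194 - (121 - (6²)² + 14*6²)/(6 + 6²) = 194 - (121 - 1*36² + 14*36)/(6 + 36) = 194 - (121 - 1*1296 + 504)/42 = 194 - (121 - 1296 + 504)/42 = 194 - (-671)/42 = 194 - 1*(-671/42) = 194 + 671/42 = 8819/42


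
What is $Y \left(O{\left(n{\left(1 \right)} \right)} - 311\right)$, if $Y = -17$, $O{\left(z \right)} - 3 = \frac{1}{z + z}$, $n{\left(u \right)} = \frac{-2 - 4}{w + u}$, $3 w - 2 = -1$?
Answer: $\frac{47141}{9} \approx 5237.9$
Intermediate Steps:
$w = \frac{1}{3}$ ($w = \frac{2}{3} + \frac{1}{3} \left(-1\right) = \frac{2}{3} - \frac{1}{3} = \frac{1}{3} \approx 0.33333$)
$n{\left(u \right)} = - \frac{6}{\frac{1}{3} + u}$ ($n{\left(u \right)} = \frac{-2 - 4}{\frac{1}{3} + u} = - \frac{6}{\frac{1}{3} + u}$)
$O{\left(z \right)} = 3 + \frac{1}{2 z}$ ($O{\left(z \right)} = 3 + \frac{1}{z + z} = 3 + \frac{1}{2 z}$)
$Y \left(O{\left(n{\left(1 \right)} \right)} - 311\right) = - 17 \left(\left(3 + \frac{1}{2 \left(- \frac{18}{1 + 3 \cdot 1}\right)}\right) - 311\right) = - 17 \left(\left(3 + \frac{1}{2 \left(- \frac{18}{1 + 3}\right)}\right) - 311\right) = - 17 \left(\left(3 + \frac{1}{2 \left(- \frac{18}{4}\right)}\right) - 311\right) = - 17 \left(\left(3 + \frac{1}{2 \left(\left(-18\right) \frac{1}{4}\right)}\right) - 311\right) = - 17 \left(\left(3 + \frac{1}{2 \left(- \frac{9}{2}\right)}\right) - 311\right) = - 17 \left(\left(3 + \frac{1}{2} \left(- \frac{2}{9}\right)\right) - 311\right) = - 17 \left(\left(3 - \frac{1}{9}\right) - 311\right) = - 17 \left(\frac{26}{9} - 311\right) = \left(-17\right) \left(- \frac{2773}{9}\right) = \frac{47141}{9}$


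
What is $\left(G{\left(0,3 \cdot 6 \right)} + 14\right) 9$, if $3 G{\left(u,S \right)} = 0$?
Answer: $126$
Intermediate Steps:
$G{\left(u,S \right)} = 0$ ($G{\left(u,S \right)} = \frac{1}{3} \cdot 0 = 0$)
$\left(G{\left(0,3 \cdot 6 \right)} + 14\right) 9 = \left(0 + 14\right) 9 = 14 \cdot 9 = 126$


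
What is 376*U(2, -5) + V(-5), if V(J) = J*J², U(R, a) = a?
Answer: -2005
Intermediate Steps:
V(J) = J³
376*U(2, -5) + V(-5) = 376*(-5) + (-5)³ = -1880 - 125 = -2005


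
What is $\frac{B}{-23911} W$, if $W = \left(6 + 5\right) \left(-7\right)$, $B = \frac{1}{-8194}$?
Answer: $- \frac{77}{195926734} \approx -3.93 \cdot 10^{-7}$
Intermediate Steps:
$B = - \frac{1}{8194} \approx -0.00012204$
$W = -77$ ($W = 11 \left(-7\right) = -77$)
$\frac{B}{-23911} W = - \frac{1}{8194 \left(-23911\right)} \left(-77\right) = \left(- \frac{1}{8194}\right) \left(- \frac{1}{23911}\right) \left(-77\right) = \frac{1}{195926734} \left(-77\right) = - \frac{77}{195926734}$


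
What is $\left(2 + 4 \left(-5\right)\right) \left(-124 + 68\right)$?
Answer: $1008$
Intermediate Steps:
$\left(2 + 4 \left(-5\right)\right) \left(-124 + 68\right) = \left(2 - 20\right) \left(-56\right) = \left(-18\right) \left(-56\right) = 1008$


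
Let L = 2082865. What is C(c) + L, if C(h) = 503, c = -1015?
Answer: 2083368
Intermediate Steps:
C(c) + L = 503 + 2082865 = 2083368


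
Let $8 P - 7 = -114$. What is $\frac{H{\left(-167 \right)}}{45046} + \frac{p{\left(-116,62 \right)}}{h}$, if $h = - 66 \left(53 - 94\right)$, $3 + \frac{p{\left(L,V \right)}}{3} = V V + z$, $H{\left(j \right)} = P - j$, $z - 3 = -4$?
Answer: $\frac{692460839}{162525968} \approx 4.2606$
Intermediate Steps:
$P = - \frac{107}{8}$ ($P = \frac{7}{8} + \frac{1}{8} \left(-114\right) = \frac{7}{8} - \frac{57}{4} = - \frac{107}{8} \approx -13.375$)
$z = -1$ ($z = 3 - 4 = -1$)
$H{\left(j \right)} = - \frac{107}{8} - j$
$p{\left(L,V \right)} = -12 + 3 V^{2}$ ($p{\left(L,V \right)} = -9 + 3 \left(V V - 1\right) = -9 + 3 \left(V^{2} - 1\right) = -9 + 3 \left(-1 + V^{2}\right) = -9 + \left(-3 + 3 V^{2}\right) = -12 + 3 V^{2}$)
$h = 2706$ ($h = \left(-66\right) \left(-41\right) = 2706$)
$\frac{H{\left(-167 \right)}}{45046} + \frac{p{\left(-116,62 \right)}}{h} = \frac{- \frac{107}{8} - -167}{45046} + \frac{-12 + 3 \cdot 62^{2}}{2706} = \left(- \frac{107}{8} + 167\right) \frac{1}{45046} + \left(-12 + 3 \cdot 3844\right) \frac{1}{2706} = \frac{1229}{8} \cdot \frac{1}{45046} + \left(-12 + 11532\right) \frac{1}{2706} = \frac{1229}{360368} + 11520 \cdot \frac{1}{2706} = \frac{1229}{360368} + \frac{1920}{451} = \frac{692460839}{162525968}$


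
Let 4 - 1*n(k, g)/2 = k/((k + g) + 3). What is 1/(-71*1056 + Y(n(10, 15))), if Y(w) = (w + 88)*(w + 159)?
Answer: -49/2897436 ≈ -1.6912e-5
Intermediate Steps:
n(k, g) = 8 - 2*k/(3 + g + k) (n(k, g) = 8 - 2*k/((k + g) + 3) = 8 - 2*k/((g + k) + 3) = 8 - 2*k/(3 + g + k))
Y(w) = (88 + w)*(159 + w)
1/(-71*1056 + Y(n(10, 15))) = 1/(-71*1056 + (13992 + (2*(12 + 3*10 + 4*15)/(3 + 15 + 10))² + 247*(2*(12 + 3*10 + 4*15)/(3 + 15 + 10)))) = 1/(-74976 + (13992 + (2*(12 + 30 + 60)/28)² + 247*(2*(12 + 30 + 60)/28))) = 1/(-74976 + (13992 + (2*(1/28)*102)² + 247*(2*(1/28)*102))) = 1/(-74976 + (13992 + (51/7)² + 247*(51/7))) = 1/(-74976 + (13992 + 2601/49 + 12597/7)) = 1/(-74976 + 776388/49) = 1/(-2897436/49) = -49/2897436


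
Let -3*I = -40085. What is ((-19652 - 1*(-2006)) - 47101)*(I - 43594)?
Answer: 5872358659/3 ≈ 1.9575e+9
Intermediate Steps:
I = 40085/3 (I = -⅓*(-40085) = 40085/3 ≈ 13362.)
((-19652 - 1*(-2006)) - 47101)*(I - 43594) = ((-19652 - 1*(-2006)) - 47101)*(40085/3 - 43594) = ((-19652 + 2006) - 47101)*(-90697/3) = (-17646 - 47101)*(-90697/3) = -64747*(-90697/3) = 5872358659/3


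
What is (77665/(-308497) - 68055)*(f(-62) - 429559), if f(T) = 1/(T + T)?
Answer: 39939173615342750/1366201 ≈ 2.9234e+10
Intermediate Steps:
f(T) = 1/(2*T)
(77665/(-308497) - 68055)*(f(-62) - 429559) = (77665/(-308497) - 68055)*((½)/(-62) - 429559) = (77665*(-1/308497) - 68055)*((½)*(-1/62) - 429559) = (-11095/44071 - 68055)*(-1/124 - 429559) = -2999263000/44071*(-53265317/124) = 39939173615342750/1366201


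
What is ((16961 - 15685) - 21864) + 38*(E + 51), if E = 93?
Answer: -15116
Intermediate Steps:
((16961 - 15685) - 21864) + 38*(E + 51) = ((16961 - 15685) - 21864) + 38*(93 + 51) = (1276 - 21864) + 38*144 = -20588 + 5472 = -15116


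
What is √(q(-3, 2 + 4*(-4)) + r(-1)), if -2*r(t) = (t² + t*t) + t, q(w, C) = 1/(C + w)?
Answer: I*√646/34 ≈ 0.74755*I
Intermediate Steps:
r(t) = -t² - t/2 (r(t) = -((t² + t*t) + t)/2 = -((t² + t²) + t)/2 = -(2*t² + t)/2 = -(t + 2*t²)/2 = -t² - t/2)
√(q(-3, 2 + 4*(-4)) + r(-1)) = √(1/((2 + 4*(-4)) - 3) - 1*(-1)*(½ - 1)) = √(1/((2 - 16) - 3) - 1*(-1)*(-½)) = √(1/(-14 - 3) - ½) = √(1/(-17) - ½) = √(-1/17 - ½) = √(-19/34) = I*√646/34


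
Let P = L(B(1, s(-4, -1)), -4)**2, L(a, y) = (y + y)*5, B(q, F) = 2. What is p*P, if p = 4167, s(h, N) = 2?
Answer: 6667200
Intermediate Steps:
L(a, y) = 10*y (L(a, y) = (2*y)*5 = 10*y)
P = 1600 (P = (10*(-4))**2 = (-40)**2 = 1600)
p*P = 4167*1600 = 6667200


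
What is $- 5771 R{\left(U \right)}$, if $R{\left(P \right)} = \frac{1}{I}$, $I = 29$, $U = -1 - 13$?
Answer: $-199$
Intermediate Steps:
$U = -14$
$R{\left(P \right)} = \frac{1}{29}$
$- 5771 R{\left(U \right)} = \left(-5771\right) \frac{1}{29} = -199$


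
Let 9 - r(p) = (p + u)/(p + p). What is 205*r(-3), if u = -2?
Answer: 10045/6 ≈ 1674.2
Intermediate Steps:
r(p) = 9 - (-2 + p)/(2*p) (r(p) = 9 - (p - 2)/(p + p) = 9 - (-2 + p)/(2*p))
205*r(-3) = 205*(17/2 + 1/(-3)) = 205*(17/2 - 1/3) = 205*(49/6) = 10045/6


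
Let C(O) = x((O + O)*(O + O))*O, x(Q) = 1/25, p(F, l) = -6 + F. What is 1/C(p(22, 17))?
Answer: 25/16 ≈ 1.5625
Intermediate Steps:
x(Q) = 1/25
C(O) = O/25
1/C(p(22, 17)) = 1/((-6 + 22)/25) = 1/((1/25)*16) = 1/(16/25) = 25/16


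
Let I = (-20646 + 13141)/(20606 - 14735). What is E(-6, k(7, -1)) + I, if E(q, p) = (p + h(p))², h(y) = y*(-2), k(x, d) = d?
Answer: -86/309 ≈ -0.27832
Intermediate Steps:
h(y) = -2*y
E(q, p) = p² (E(q, p) = (p - 2*p)² = (-p)² = p²)
I = -395/309 (I = -7505/5871 = -7505*1/5871 = -395/309 ≈ -1.2783)
E(-6, k(7, -1)) + I = (-1)² - 395/309 = 1 - 395/309 = -86/309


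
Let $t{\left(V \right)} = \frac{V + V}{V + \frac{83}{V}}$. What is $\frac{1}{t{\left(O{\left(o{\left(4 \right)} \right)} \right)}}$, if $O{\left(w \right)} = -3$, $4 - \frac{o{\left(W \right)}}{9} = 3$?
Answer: $\frac{46}{9} \approx 5.1111$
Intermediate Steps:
$o{\left(W \right)} = 9$ ($o{\left(W \right)} = 36 - 27 = 9$)
$t{\left(V \right)} = \frac{2 V}{V + \frac{83}{V}}$
$\frac{1}{t{\left(O{\left(o{\left(4 \right)} \right)} \right)}} = \frac{1}{2 \left(-3\right)^{2} \frac{1}{83 + \left(-3\right)^{2}}} = \frac{1}{2 \cdot 9 \frac{1}{83 + 9}} = \frac{1}{2 \cdot 9 \cdot \frac{1}{92}} = \frac{1}{\frac{9}{46}} = \frac{46}{9}$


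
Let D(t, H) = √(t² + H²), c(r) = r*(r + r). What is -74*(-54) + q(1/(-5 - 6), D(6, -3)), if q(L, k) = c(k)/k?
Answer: 3996 + 6*√5 ≈ 4009.4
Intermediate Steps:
c(r) = 2*r² (c(r) = r*(2*r) = 2*r²)
D(t, H) = √(H² + t²)
q(L, k) = 2*k (q(L, k) = (2*k²)/k = 2*k)
-74*(-54) + q(1/(-5 - 6), D(6, -3)) = -74*(-54) + 2*√((-3)² + 6²) = 3996 + 2*√(9 + 36) = 3996 + 2*√45 = 3996 + 2*(3*√5) = 3996 + 6*√5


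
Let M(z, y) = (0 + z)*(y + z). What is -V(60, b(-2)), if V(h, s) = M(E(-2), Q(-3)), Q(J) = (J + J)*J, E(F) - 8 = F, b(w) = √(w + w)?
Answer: -144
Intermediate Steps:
b(w) = √2*√w (b(w) = √(2*w) = √2*√w)
E(F) = 8 + F
Q(J) = 2*J² (Q(J) = (2*J)*J = 2*J²)
M(z, y) = z*(y + z)
V(h, s) = 144 (V(h, s) = (8 - 2)*(2*(-3)² + (8 - 2)) = 6*(2*9 + 6) = 6*(18 + 6) = 6*24 = 144)
-V(60, b(-2)) = -1*144 = -144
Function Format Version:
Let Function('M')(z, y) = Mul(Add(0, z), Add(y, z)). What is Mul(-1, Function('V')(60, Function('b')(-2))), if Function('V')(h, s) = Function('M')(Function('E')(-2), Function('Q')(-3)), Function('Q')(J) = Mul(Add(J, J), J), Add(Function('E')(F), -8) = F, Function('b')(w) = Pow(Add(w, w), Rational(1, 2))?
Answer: -144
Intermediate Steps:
Function('b')(w) = Mul(Pow(2, Rational(1, 2)), Pow(w, Rational(1, 2))) (Function('b')(w) = Pow(Mul(2, w), Rational(1, 2)) = Mul(Pow(2, Rational(1, 2)), Pow(w, Rational(1, 2))))
Function('E')(F) = Add(8, F)
Function('Q')(J) = Mul(2, Pow(J, 2)) (Function('Q')(J) = Mul(Mul(2, J), J) = Mul(2, Pow(J, 2)))
Function('M')(z, y) = Mul(z, Add(y, z))
Function('V')(h, s) = 144 (Function('V')(h, s) = Mul(Add(8, -2), Add(Mul(2, Pow(-3, 2)), Add(8, -2))) = Mul(6, Add(Mul(2, 9), 6)) = Mul(6, Add(18, 6)) = Mul(6, 24) = 144)
Mul(-1, Function('V')(60, Function('b')(-2))) = Mul(-1, 144) = -144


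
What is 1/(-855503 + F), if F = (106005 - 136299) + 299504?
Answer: -1/586293 ≈ -1.7056e-6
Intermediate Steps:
F = 269210 (F = -30294 + 299504 = 269210)
1/(-855503 + F) = 1/(-855503 + 269210) = 1/(-586293) = -1/586293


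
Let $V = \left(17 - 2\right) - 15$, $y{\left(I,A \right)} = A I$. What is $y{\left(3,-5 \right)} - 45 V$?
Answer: $-15$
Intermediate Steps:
$V = 0$ ($V = 15 - 15 = 0$)
$y{\left(3,-5 \right)} - 45 V = \left(-5\right) 3 - 0 = -15 + 0 = -15$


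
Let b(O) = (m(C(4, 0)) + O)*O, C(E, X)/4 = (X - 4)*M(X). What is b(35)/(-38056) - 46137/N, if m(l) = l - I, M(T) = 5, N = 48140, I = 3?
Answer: -209364309/229001980 ≈ -0.91425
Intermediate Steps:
C(E, X) = -80 + 20*X (C(E, X) = 4*((X - 4)*5) = 4*((-4 + X)*5) = 4*(-20 + 5*X) = -80 + 20*X)
m(l) = -3 + l (m(l) = l - 1*3 = l - 3 = -3 + l)
b(O) = O*(-83 + O) (b(O) = ((-3 + (-80 + 20*0)) + O)*O = ((-3 + (-80 + 0)) + O)*O = ((-3 - 80) + O)*O = (-83 + O)*O = O*(-83 + O))
b(35)/(-38056) - 46137/N = (35*(-83 + 35))/(-38056) - 46137/48140 = (35*(-48))*(-1/38056) - 46137*1/48140 = -1680*(-1/38056) - 46137/48140 = 210/4757 - 46137/48140 = -209364309/229001980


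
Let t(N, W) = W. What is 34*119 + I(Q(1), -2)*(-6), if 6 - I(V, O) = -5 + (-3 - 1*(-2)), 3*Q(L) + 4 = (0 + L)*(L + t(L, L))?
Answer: 3974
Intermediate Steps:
Q(L) = -4/3 + 2*L²/3 (Q(L) = -4/3 + ((0 + L)*(L + L))/3 = -4/3 + (L*(2*L))/3 = -4/3 + (2*L²)/3 = -4/3 + 2*L²/3)
I(V, O) = 12 (I(V, O) = 6 - (-5 + (-3 - 1*(-2))) = 6 - (-5 + (-3 + 2)) = 6 - (-5 - 1) = 6 - 1*(-6) = 6 + 6 = 12)
34*119 + I(Q(1), -2)*(-6) = 34*119 + 12*(-6) = 4046 - 72 = 3974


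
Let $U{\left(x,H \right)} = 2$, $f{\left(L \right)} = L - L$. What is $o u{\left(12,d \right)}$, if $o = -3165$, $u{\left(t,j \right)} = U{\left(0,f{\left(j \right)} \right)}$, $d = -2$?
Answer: $-6330$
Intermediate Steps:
$f{\left(L \right)} = 0$
$u{\left(t,j \right)} = 2$
$o u{\left(12,d \right)} = \left(-3165\right) 2 = -6330$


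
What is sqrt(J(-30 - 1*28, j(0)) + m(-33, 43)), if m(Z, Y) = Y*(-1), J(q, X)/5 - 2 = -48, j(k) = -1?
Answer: I*sqrt(273) ≈ 16.523*I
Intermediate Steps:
J(q, X) = -230 (J(q, X) = 10 + 5*(-48) = 10 - 240 = -230)
m(Z, Y) = -Y
sqrt(J(-30 - 1*28, j(0)) + m(-33, 43)) = sqrt(-230 - 1*43) = sqrt(-230 - 43) = sqrt(-273) = I*sqrt(273)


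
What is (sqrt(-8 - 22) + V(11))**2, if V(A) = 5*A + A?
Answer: (66 + I*sqrt(30))**2 ≈ 4326.0 + 722.99*I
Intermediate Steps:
V(A) = 6*A
(sqrt(-8 - 22) + V(11))**2 = (sqrt(-8 - 22) + 6*11)**2 = (sqrt(-30) + 66)**2 = (I*sqrt(30) + 66)**2 = (66 + I*sqrt(30))**2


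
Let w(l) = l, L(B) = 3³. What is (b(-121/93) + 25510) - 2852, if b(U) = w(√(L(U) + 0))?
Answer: 22658 + 3*√3 ≈ 22663.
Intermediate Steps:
L(B) = 27
b(U) = 3*√3 (b(U) = √(27 + 0) = √27 = 3*√3)
(b(-121/93) + 25510) - 2852 = (3*√3 + 25510) - 2852 = (25510 + 3*√3) - 2852 = 22658 + 3*√3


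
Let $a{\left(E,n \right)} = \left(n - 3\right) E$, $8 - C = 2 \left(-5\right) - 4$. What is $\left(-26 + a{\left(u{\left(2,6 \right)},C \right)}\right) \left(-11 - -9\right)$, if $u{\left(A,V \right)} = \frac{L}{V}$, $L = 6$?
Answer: $14$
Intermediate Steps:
$u{\left(A,V \right)} = \frac{6}{V}$
$C = 22$ ($C = 8 - \left(2 \left(-5\right) - 4\right) = 8 - \left(-10 - 4\right) = 8 - -14 = 8 + 14 = 22$)
$a{\left(E,n \right)} = E \left(-3 + n\right)$ ($a{\left(E,n \right)} = \left(-3 + n\right) E = E \left(-3 + n\right)$)
$\left(-26 + a{\left(u{\left(2,6 \right)},C \right)}\right) \left(-11 - -9\right) = \left(-26 + \frac{6}{6} \left(-3 + 22\right)\right) \left(-11 - -9\right) = \left(-26 + 6 \cdot \frac{1}{6} \cdot 19\right) \left(-11 + 9\right) = \left(-26 + 1 \cdot 19\right) \left(-2\right) = \left(-26 + 19\right) \left(-2\right) = \left(-7\right) \left(-2\right) = 14$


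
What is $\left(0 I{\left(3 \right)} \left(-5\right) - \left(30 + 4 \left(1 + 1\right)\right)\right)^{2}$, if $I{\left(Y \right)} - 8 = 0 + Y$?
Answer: $1444$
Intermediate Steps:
$I{\left(Y \right)} = 8 + Y$ ($I{\left(Y \right)} = 8 + \left(0 + Y\right) = 8 + Y$)
$\left(0 I{\left(3 \right)} \left(-5\right) - \left(30 + 4 \left(1 + 1\right)\right)\right)^{2} = \left(0 \left(8 + 3\right) \left(-5\right) - \left(30 + 4 \left(1 + 1\right)\right)\right)^{2} = \left(0 \cdot 11 \left(-5\right) - \left(30 + 4 \cdot 2\right)\right)^{2} = \left(0 \left(-5\right) - 38\right)^{2} = \left(0 - 38\right)^{2} = \left(-38\right)^{2} = 1444$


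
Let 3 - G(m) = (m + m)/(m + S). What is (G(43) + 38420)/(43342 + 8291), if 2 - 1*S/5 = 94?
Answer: 16022477/21530961 ≈ 0.74416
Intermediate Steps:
S = -460 (S = 10 - 5*94 = 10 - 470 = -460)
G(m) = 3 - 2*m/(-460 + m) (G(m) = 3 - (m + m)/(m - 460) = 3 - 2*m/(-460 + m))
(G(43) + 38420)/(43342 + 8291) = ((-1380 + 43)/(-460 + 43) + 38420)/(43342 + 8291) = (-1337/(-417) + 38420)/51633 = (-1/417*(-1337) + 38420)*(1/51633) = (1337/417 + 38420)*(1/51633) = (16022477/417)*(1/51633) = 16022477/21530961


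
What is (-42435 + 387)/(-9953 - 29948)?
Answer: 42048/39901 ≈ 1.0538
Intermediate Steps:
(-42435 + 387)/(-9953 - 29948) = -42048/(-39901) = -42048*(-1/39901) = 42048/39901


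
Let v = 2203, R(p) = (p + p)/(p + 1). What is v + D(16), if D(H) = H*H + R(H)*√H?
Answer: 41931/17 ≈ 2466.5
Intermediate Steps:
R(p) = 2*p/(1 + p) (R(p) = (2*p)/(1 + p) = 2*p/(1 + p))
D(H) = H² + 2*H^(3/2)/(1 + H) (D(H) = H*H + (2*H/(1 + H))*√H = H² + 2*H^(3/2)/(1 + H))
v + D(16) = 2203 + (2*16^(3/2) + 16²*(1 + 16))/(1 + 16) = 2203 + (2*64 + 256*17)/17 = 2203 + (128 + 4352)/17 = 2203 + (1/17)*4480 = 2203 + 4480/17 = 41931/17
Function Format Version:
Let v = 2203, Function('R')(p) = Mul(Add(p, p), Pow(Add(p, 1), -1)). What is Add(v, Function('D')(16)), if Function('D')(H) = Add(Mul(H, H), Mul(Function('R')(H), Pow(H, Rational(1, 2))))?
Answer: Rational(41931, 17) ≈ 2466.5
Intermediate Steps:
Function('R')(p) = Mul(2, p, Pow(Add(1, p), -1)) (Function('R')(p) = Mul(Mul(2, p), Pow(Add(1, p), -1)) = Mul(2, p, Pow(Add(1, p), -1)))
Function('D')(H) = Add(Pow(H, 2), Mul(2, Pow(H, Rational(3, 2)), Pow(Add(1, H), -1))) (Function('D')(H) = Add(Mul(H, H), Mul(Mul(2, H, Pow(Add(1, H), -1)), Pow(H, Rational(1, 2)))) = Add(Pow(H, 2), Mul(2, Pow(H, Rational(3, 2)), Pow(Add(1, H), -1))))
Add(v, Function('D')(16)) = Add(2203, Mul(Pow(Add(1, 16), -1), Add(Mul(2, Pow(16, Rational(3, 2))), Mul(Pow(16, 2), Add(1, 16))))) = Add(2203, Mul(Pow(17, -1), Add(Mul(2, 64), Mul(256, 17)))) = Add(2203, Mul(Rational(1, 17), Add(128, 4352))) = Add(2203, Mul(Rational(1, 17), 4480)) = Add(2203, Rational(4480, 17)) = Rational(41931, 17)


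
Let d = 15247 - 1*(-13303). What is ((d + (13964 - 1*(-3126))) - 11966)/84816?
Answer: 16837/42408 ≈ 0.39702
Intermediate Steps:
d = 28550 (d = 15247 + 13303 = 28550)
((d + (13964 - 1*(-3126))) - 11966)/84816 = ((28550 + (13964 - 1*(-3126))) - 11966)/84816 = ((28550 + (13964 + 3126)) - 11966)*(1/84816) = ((28550 + 17090) - 11966)*(1/84816) = (45640 - 11966)*(1/84816) = 33674*(1/84816) = 16837/42408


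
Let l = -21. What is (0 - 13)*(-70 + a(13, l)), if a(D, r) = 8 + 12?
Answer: 650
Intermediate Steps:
a(D, r) = 20
(0 - 13)*(-70 + a(13, l)) = (0 - 13)*(-70 + 20) = -13*(-50) = 650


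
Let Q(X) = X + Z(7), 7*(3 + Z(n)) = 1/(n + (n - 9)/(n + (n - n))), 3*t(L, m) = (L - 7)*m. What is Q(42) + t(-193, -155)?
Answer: 1462502/141 ≈ 10372.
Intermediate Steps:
t(L, m) = m*(-7 + L)/3 (t(L, m) = ((L - 7)*m)/3 = ((-7 + L)*m)/3 = (m*(-7 + L))/3 = m*(-7 + L)/3)
Z(n) = -3 + 1/(7*(n + (-9 + n)/n)) (Z(n) = -3 + 1/(7*(n + (n - 9)/(n + (n - n)))) = -3 + 1/(7*(n + (-9 + n)/(n + 0))) = -3 + 1/(7*(n + (-9 + n)/n)))
Q(X) = -140/47 + X (Q(X) = X + (27 - 3*7² - 20/7*7)/(-9 + 7 + 7²) = X + (27 - 3*49 - 20)/(-9 + 7 + 49) = X + (27 - 147 - 20)/47 = X + (1/47)*(-140) = X - 140/47 = -140/47 + X)
Q(42) + t(-193, -155) = (-140/47 + 42) + (⅓)*(-155)*(-7 - 193) = 1834/47 + (⅓)*(-155)*(-200) = 1834/47 + 31000/3 = 1462502/141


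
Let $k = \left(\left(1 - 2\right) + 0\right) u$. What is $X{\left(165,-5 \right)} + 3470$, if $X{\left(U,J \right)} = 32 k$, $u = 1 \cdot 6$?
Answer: $3278$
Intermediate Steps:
$u = 6$
$k = -6$ ($k = \left(\left(1 - 2\right) + 0\right) 6 = \left(-1 + 0\right) 6 = \left(-1\right) 6 = -6$)
$X{\left(U,J \right)} = -192$ ($X{\left(U,J \right)} = 32 \left(-6\right) = -192$)
$X{\left(165,-5 \right)} + 3470 = -192 + 3470 = 3278$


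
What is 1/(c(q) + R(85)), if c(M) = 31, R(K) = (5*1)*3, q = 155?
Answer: 1/46 ≈ 0.021739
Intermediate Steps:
R(K) = 15 (R(K) = 5*3 = 15)
1/(c(q) + R(85)) = 1/(31 + 15) = 1/46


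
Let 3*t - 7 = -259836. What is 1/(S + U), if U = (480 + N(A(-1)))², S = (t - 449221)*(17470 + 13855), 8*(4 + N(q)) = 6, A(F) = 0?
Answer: -48/805664080453 ≈ -5.9578e-11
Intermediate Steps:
t = -259829/3 (t = 7/3 + (⅓)*(-259836) = 7/3 - 86612 = -259829/3 ≈ -86610.)
N(q) = -13/4 (N(q) = -4 + (⅛)*6 = -4 + ¾ = -13/4)
S = -50354686900/3 (S = (-259829/3 - 449221)*(17470 + 13855) = -1607492/3*31325 = -50354686900/3 ≈ -1.6785e+10)
U = 3636649/16 (U = (480 - 13/4)² = (1907/4)² = 3636649/16 ≈ 2.2729e+5)
1/(S + U) = 1/(-50354686900/3 + 3636649/16) = 1/(-805664080453/48) = -48/805664080453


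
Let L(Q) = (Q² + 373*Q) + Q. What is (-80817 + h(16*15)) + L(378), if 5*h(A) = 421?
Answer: 1017616/5 ≈ 2.0352e+5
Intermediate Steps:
h(A) = 421/5 (h(A) = (⅕)*421 = 421/5)
L(Q) = Q² + 374*Q
(-80817 + h(16*15)) + L(378) = (-80817 + 421/5) + 378*(374 + 378) = -403664/5 + 378*752 = -403664/5 + 284256 = 1017616/5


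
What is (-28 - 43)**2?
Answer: 5041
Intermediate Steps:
(-28 - 43)**2 = (-71)**2 = 5041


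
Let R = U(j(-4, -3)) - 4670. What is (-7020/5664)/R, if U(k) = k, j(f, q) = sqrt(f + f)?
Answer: 151775/571878032 + 65*I*sqrt(2)/571878032 ≈ 0.0002654 + 1.6074e-7*I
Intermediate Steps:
j(f, q) = sqrt(2)*sqrt(f) (j(f, q) = sqrt(2*f) = sqrt(2)*sqrt(f))
R = -4670 + 2*I*sqrt(2) (R = sqrt(2)*sqrt(-4) - 4670 = sqrt(2)*(2*I) - 4670 = 2*I*sqrt(2) - 4670 = -4670 + 2*I*sqrt(2) ≈ -4670.0 + 2.8284*I)
(-7020/5664)/R = (-7020/5664)/(-4670 + 2*I*sqrt(2)) = (-7020*1/5664)/(-4670 + 2*I*sqrt(2)) = -585/(472*(-4670 + 2*I*sqrt(2)))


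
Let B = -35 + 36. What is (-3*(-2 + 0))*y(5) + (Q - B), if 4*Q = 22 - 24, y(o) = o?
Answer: 57/2 ≈ 28.500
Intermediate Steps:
Q = -1/2 (Q = (22 - 24)/4 = (1/4)*(-2) = -1/2 ≈ -0.50000)
B = 1
(-3*(-2 + 0))*y(5) + (Q - B) = -3*(-2 + 0)*5 + (-1/2 - 1*1) = -3*(-2)*5 + (-1/2 - 1) = 6*5 - 3/2 = 30 - 3/2 = 57/2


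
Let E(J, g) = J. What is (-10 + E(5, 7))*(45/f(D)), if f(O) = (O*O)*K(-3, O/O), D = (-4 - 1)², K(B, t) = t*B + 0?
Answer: 3/25 ≈ 0.12000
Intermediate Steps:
K(B, t) = B*t (K(B, t) = B*t + 0 = B*t)
D = 25 (D = (-5)² = 25)
f(O) = -3*O² (f(O) = (O*O)*(-3*O/O) = O²*(-3*1) = O²*(-3) = -3*O²)
(-10 + E(5, 7))*(45/f(D)) = (-10 + 5)*(45/((-3*25²))) = -225/((-3*625)) = -225/(-1875) = -225*(-1)/1875 = -5*(-3/125) = 3/25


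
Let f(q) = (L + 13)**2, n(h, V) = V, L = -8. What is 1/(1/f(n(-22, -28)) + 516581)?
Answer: 25/12914526 ≈ 1.9358e-6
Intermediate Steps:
f(q) = 25 (f(q) = (-8 + 13)**2 = 5**2 = 25)
1/(1/f(n(-22, -28)) + 516581) = 1/(1/25 + 516581) = 1/(12914526/25) = 25/12914526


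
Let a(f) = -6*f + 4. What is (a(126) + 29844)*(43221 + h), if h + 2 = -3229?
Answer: 1163389080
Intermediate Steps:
h = -3231 (h = -2 - 3229 = -3231)
a(f) = 4 - 6*f
(a(126) + 29844)*(43221 + h) = ((4 - 6*126) + 29844)*(43221 - 3231) = ((4 - 756) + 29844)*39990 = (-752 + 29844)*39990 = 29092*39990 = 1163389080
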